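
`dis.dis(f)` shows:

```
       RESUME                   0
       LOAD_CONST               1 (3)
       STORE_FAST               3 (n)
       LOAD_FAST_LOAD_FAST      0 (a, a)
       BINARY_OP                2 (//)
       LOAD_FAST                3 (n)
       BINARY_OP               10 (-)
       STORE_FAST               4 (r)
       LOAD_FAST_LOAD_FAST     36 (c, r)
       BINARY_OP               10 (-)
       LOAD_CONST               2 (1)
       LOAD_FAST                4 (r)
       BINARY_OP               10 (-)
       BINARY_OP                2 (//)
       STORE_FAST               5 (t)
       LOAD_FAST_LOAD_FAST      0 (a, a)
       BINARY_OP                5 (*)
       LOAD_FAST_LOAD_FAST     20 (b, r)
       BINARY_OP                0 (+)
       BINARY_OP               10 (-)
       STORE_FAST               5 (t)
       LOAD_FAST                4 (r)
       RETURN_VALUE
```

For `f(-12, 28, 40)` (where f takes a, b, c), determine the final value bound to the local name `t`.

118

LOAD_CONST → push 3. Stack: [3]
STORE_FAST n → n=3. Stack: []
LOAD_FAST_LOAD_FAST a,a → push -12,-12. Stack: [-12, -12]
BINARY_OP // → -12 // -12 = 1. Stack: [1]
LOAD_FAST n → push 3. Stack: [1, 3]
BINARY_OP - → 1 - 3 = -2. Stack: [-2]
STORE_FAST r → r=-2. Stack: []
LOAD_FAST_LOAD_FAST c,r → push 40,-2. Stack: [40, -2]
BINARY_OP - → 40 - -2 = 42. Stack: [42]
LOAD_CONST → push 1. Stack: [42, 1]
LOAD_FAST r → push -2. Stack: [42, 1, -2]
BINARY_OP - → 1 - -2 = 3. Stack: [42, 3]
BINARY_OP // → 42 // 3 = 14. Stack: [14]
STORE_FAST t → t=14. Stack: []
LOAD_FAST_LOAD_FAST a,a → push -12,-12. Stack: [-12, -12]
BINARY_OP * → -12 * -12 = 144. Stack: [144]
LOAD_FAST_LOAD_FAST b,r → push 28,-2. Stack: [144, 28, -2]
BINARY_OP + → 28 + -2 = 26. Stack: [144, 26]
BINARY_OP - → 144 - 26 = 118. Stack: [118]
STORE_FAST t → t=118. Stack: []
LOAD_FAST r → push -2. Stack: [-2]
RETURN_VALUE → return -2.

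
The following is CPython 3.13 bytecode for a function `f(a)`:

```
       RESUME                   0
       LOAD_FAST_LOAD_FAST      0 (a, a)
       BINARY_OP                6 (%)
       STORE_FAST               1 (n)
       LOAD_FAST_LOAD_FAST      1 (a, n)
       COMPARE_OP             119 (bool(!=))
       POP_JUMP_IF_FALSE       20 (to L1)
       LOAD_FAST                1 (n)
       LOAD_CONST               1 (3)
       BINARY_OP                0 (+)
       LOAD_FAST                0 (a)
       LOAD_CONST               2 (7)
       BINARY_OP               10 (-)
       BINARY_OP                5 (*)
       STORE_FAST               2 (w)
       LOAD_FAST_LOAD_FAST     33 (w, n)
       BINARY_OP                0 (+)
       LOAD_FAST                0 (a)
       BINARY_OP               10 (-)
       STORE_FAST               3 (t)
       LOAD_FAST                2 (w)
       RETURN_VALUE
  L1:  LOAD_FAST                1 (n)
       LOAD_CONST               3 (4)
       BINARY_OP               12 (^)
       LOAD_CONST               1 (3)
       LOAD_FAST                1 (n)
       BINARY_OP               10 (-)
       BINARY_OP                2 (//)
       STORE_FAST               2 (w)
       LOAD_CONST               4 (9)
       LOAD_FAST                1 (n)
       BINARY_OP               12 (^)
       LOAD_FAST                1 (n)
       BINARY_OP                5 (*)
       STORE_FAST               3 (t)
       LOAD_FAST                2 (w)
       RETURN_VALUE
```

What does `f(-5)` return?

-36

LOAD_FAST_LOAD_FAST a,a → push -5,-5. Stack: [-5, -5]
BINARY_OP % → -5 % -5 = 0. Stack: [0]
STORE_FAST n → n=0. Stack: []
LOAD_FAST_LOAD_FAST a,n → push -5,0. Stack: [-5, 0]
COMPARE_OP bool(!=) → -5 vs 0 = True. Stack: [True]
POP_JUMP_IF_FALSE → pop True; no jump. Stack: []
LOAD_FAST n → push 0. Stack: [0]
LOAD_CONST → push 3. Stack: [0, 3]
BINARY_OP + → 0 + 3 = 3. Stack: [3]
LOAD_FAST a → push -5. Stack: [3, -5]
LOAD_CONST → push 7. Stack: [3, -5, 7]
BINARY_OP - → -5 - 7 = -12. Stack: [3, -12]
BINARY_OP * → 3 * -12 = -36. Stack: [-36]
STORE_FAST w → w=-36. Stack: []
LOAD_FAST_LOAD_FAST w,n → push -36,0. Stack: [-36, 0]
BINARY_OP + → -36 + 0 = -36. Stack: [-36]
LOAD_FAST a → push -5. Stack: [-36, -5]
BINARY_OP - → -36 - -5 = -31. Stack: [-31]
STORE_FAST t → t=-31. Stack: []
LOAD_FAST w → push -36. Stack: [-36]
RETURN_VALUE → return -36.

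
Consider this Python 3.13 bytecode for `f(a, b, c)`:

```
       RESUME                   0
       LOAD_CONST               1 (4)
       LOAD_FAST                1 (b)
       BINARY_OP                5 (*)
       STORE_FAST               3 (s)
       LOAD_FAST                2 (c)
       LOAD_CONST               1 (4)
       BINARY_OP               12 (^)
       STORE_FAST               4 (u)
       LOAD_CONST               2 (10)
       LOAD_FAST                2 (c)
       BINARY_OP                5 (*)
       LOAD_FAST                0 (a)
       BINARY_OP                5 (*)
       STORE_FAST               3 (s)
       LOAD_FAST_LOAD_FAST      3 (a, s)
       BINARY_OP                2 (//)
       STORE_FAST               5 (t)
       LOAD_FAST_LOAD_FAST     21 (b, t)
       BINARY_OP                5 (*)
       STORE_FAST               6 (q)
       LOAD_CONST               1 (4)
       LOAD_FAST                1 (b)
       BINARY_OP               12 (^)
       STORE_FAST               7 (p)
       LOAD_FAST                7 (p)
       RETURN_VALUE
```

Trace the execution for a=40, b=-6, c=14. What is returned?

-2

LOAD_CONST → push 4. Stack: [4]
LOAD_FAST b → push -6. Stack: [4, -6]
BINARY_OP * → 4 * -6 = -24. Stack: [-24]
STORE_FAST s → s=-24. Stack: []
LOAD_FAST c → push 14. Stack: [14]
LOAD_CONST → push 4. Stack: [14, 4]
BINARY_OP ^ → 14 ^ 4 = 10. Stack: [10]
STORE_FAST u → u=10. Stack: []
LOAD_CONST → push 10. Stack: [10]
LOAD_FAST c → push 14. Stack: [10, 14]
BINARY_OP * → 10 * 14 = 140. Stack: [140]
LOAD_FAST a → push 40. Stack: [140, 40]
BINARY_OP * → 140 * 40 = 5600. Stack: [5600]
STORE_FAST s → s=5600. Stack: []
LOAD_FAST_LOAD_FAST a,s → push 40,5600. Stack: [40, 5600]
BINARY_OP // → 40 // 5600 = 0. Stack: [0]
STORE_FAST t → t=0. Stack: []
LOAD_FAST_LOAD_FAST b,t → push -6,0. Stack: [-6, 0]
BINARY_OP * → -6 * 0 = 0. Stack: [0]
STORE_FAST q → q=0. Stack: []
LOAD_CONST → push 4. Stack: [4]
LOAD_FAST b → push -6. Stack: [4, -6]
BINARY_OP ^ → 4 ^ -6 = -2. Stack: [-2]
STORE_FAST p → p=-2. Stack: []
LOAD_FAST p → push -2. Stack: [-2]
RETURN_VALUE → return -2.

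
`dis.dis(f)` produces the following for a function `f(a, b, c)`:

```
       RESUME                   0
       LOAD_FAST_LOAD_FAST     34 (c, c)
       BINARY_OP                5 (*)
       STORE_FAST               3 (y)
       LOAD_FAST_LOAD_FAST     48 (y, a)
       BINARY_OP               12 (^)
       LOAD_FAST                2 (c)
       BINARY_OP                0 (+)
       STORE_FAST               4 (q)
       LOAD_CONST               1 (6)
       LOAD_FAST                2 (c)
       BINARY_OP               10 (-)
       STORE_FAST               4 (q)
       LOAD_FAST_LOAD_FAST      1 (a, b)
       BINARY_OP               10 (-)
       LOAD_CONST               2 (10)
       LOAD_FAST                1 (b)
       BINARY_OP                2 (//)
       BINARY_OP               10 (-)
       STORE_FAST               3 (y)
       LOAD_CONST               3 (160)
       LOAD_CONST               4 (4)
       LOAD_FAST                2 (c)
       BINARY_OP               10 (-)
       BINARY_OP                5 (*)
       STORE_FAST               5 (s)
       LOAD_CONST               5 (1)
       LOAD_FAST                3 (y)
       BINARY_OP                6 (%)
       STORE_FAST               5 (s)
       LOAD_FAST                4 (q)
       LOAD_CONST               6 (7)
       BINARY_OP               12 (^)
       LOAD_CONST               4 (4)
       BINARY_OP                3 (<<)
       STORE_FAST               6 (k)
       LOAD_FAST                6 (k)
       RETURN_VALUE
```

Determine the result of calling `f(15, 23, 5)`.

96

LOAD_FAST_LOAD_FAST c,c → push 5,5. Stack: [5, 5]
BINARY_OP * → 5 * 5 = 25. Stack: [25]
STORE_FAST y → y=25. Stack: []
LOAD_FAST_LOAD_FAST y,a → push 25,15. Stack: [25, 15]
BINARY_OP ^ → 25 ^ 15 = 22. Stack: [22]
LOAD_FAST c → push 5. Stack: [22, 5]
BINARY_OP + → 22 + 5 = 27. Stack: [27]
STORE_FAST q → q=27. Stack: []
LOAD_CONST → push 6. Stack: [6]
LOAD_FAST c → push 5. Stack: [6, 5]
BINARY_OP - → 6 - 5 = 1. Stack: [1]
STORE_FAST q → q=1. Stack: []
LOAD_FAST_LOAD_FAST a,b → push 15,23. Stack: [15, 23]
BINARY_OP - → 15 - 23 = -8. Stack: [-8]
LOAD_CONST → push 10. Stack: [-8, 10]
LOAD_FAST b → push 23. Stack: [-8, 10, 23]
BINARY_OP // → 10 // 23 = 0. Stack: [-8, 0]
BINARY_OP - → -8 - 0 = -8. Stack: [-8]
STORE_FAST y → y=-8. Stack: []
LOAD_CONST → push 160. Stack: [160]
LOAD_CONST → push 4. Stack: [160, 4]
LOAD_FAST c → push 5. Stack: [160, 4, 5]
BINARY_OP - → 4 - 5 = -1. Stack: [160, -1]
BINARY_OP * → 160 * -1 = -160. Stack: [-160]
STORE_FAST s → s=-160. Stack: []
LOAD_CONST → push 1. Stack: [1]
LOAD_FAST y → push -8. Stack: [1, -8]
BINARY_OP % → 1 % -8 = -7. Stack: [-7]
STORE_FAST s → s=-7. Stack: []
LOAD_FAST q → push 1. Stack: [1]
LOAD_CONST → push 7. Stack: [1, 7]
BINARY_OP ^ → 1 ^ 7 = 6. Stack: [6]
LOAD_CONST → push 4. Stack: [6, 4]
BINARY_OP << → 6 << 4 = 96. Stack: [96]
STORE_FAST k → k=96. Stack: []
LOAD_FAST k → push 96. Stack: [96]
RETURN_VALUE → return 96.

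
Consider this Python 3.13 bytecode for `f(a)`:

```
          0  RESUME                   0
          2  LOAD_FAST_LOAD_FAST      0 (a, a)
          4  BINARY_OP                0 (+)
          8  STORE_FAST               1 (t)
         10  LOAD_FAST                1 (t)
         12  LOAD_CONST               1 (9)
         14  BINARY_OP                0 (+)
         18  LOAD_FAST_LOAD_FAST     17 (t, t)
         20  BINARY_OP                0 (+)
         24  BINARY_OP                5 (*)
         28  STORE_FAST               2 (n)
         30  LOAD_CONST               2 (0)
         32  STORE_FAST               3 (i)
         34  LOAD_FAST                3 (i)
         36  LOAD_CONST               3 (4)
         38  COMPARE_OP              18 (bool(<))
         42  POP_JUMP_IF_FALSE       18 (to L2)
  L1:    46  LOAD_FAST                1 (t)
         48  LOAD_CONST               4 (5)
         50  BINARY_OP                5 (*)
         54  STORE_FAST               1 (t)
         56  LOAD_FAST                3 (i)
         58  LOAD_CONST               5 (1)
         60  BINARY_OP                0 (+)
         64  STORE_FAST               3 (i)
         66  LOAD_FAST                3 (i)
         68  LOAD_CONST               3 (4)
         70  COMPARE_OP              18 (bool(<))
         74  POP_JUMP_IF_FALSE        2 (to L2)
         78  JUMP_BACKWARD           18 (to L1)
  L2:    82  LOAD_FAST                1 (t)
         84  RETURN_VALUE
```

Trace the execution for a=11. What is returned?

LOAD_FAST_LOAD_FAST a,a → push 11,11
BINARY_OP + → 11 + 11 = 22
STORE_FAST t → t=22
LOAD_FAST t → push 22
LOAD_CONST → push 9
BINARY_OP + → 22 + 9 = 31
LOAD_FAST_LOAD_FAST t,t → push 22,22
BINARY_OP + → 22 + 22 = 44
BINARY_OP * → 31 * 44 = 1364
STORE_FAST n → n=1364
LOAD_CONST → push 0
STORE_FAST i → i=0
LOAD_FAST i → push 0
LOAD_CONST → push 4
COMPARE_OP bool(<) → 0 vs 4 = True
POP_JUMP_IF_FALSE → pop True; no jump
LOAD_FAST t → push 22
LOAD_CONST → push 5
BINARY_OP * → 22 * 5 = 110
STORE_FAST t → t=110
LOAD_FAST i → push 0
LOAD_CONST → push 1
BINARY_OP + → 0 + 1 = 1
STORE_FAST i → i=1
LOAD_FAST i → push 1
LOAD_CONST → push 4
COMPARE_OP bool(<) → 1 vs 4 = True
POP_JUMP_IF_FALSE → pop True; no jump
LOAD_FAST t → push 110
LOAD_CONST → push 5
BINARY_OP * → 110 * 5 = 550
STORE_FAST t → t=550
LOAD_FAST i → push 1
LOAD_CONST → push 1
BINARY_OP + → 1 + 1 = 2
STORE_FAST i → i=2
LOAD_FAST i → push 2
LOAD_CONST → push 4
COMPARE_OP bool(<) → 2 vs 4 = True
POP_JUMP_IF_FALSE → pop True; no jump
LOAD_FAST t → push 550
LOAD_CONST → push 5
BINARY_OP * → 550 * 5 = 2750
STORE_FAST t → t=2750
LOAD_FAST i → push 2
LOAD_CONST → push 1
BINARY_OP + → 2 + 1 = 3
STORE_FAST i → i=3
LOAD_FAST i → push 3
LOAD_CONST → push 4
COMPARE_OP bool(<) → 3 vs 4 = True
POP_JUMP_IF_FALSE → pop True; no jump
LOAD_FAST t → push 2750
LOAD_CONST → push 5
BINARY_OP * → 2750 * 5 = 13750
STORE_FAST t → t=13750
LOAD_FAST i → push 3
LOAD_CONST → push 1
BINARY_OP + → 3 + 1 = 4
STORE_FAST i → i=4
LOAD_FAST i → push 4
LOAD_CONST → push 4
COMPARE_OP bool(<) → 4 vs 4 = False
POP_JUMP_IF_FALSE → pop False; jump
LOAD_FAST t → push 13750
RETURN_VALUE → return 13750.

13750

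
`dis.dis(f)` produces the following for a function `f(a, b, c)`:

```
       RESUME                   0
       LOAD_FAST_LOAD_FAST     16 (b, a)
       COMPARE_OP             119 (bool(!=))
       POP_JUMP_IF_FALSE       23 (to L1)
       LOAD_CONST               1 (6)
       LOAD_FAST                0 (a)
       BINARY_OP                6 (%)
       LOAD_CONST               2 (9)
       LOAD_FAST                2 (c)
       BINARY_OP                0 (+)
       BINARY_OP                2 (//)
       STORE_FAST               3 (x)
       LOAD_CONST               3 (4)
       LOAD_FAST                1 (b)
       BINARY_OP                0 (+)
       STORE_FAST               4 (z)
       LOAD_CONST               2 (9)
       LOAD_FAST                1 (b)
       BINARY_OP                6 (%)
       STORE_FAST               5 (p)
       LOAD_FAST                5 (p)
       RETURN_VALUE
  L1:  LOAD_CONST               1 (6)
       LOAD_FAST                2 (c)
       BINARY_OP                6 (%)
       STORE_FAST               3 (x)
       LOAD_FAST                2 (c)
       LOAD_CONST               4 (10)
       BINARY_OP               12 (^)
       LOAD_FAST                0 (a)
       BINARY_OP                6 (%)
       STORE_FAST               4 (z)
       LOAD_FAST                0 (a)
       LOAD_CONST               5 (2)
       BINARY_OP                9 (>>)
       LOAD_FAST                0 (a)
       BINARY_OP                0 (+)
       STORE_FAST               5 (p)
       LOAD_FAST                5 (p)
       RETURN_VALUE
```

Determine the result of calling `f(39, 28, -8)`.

9

LOAD_FAST_LOAD_FAST b,a → push 28,39. Stack: [28, 39]
COMPARE_OP bool(!=) → 28 vs 39 = True. Stack: [True]
POP_JUMP_IF_FALSE → pop True; no jump. Stack: []
LOAD_CONST → push 6. Stack: [6]
LOAD_FAST a → push 39. Stack: [6, 39]
BINARY_OP % → 6 % 39 = 6. Stack: [6]
LOAD_CONST → push 9. Stack: [6, 9]
LOAD_FAST c → push -8. Stack: [6, 9, -8]
BINARY_OP + → 9 + -8 = 1. Stack: [6, 1]
BINARY_OP // → 6 // 1 = 6. Stack: [6]
STORE_FAST x → x=6. Stack: []
LOAD_CONST → push 4. Stack: [4]
LOAD_FAST b → push 28. Stack: [4, 28]
BINARY_OP + → 4 + 28 = 32. Stack: [32]
STORE_FAST z → z=32. Stack: []
LOAD_CONST → push 9. Stack: [9]
LOAD_FAST b → push 28. Stack: [9, 28]
BINARY_OP % → 9 % 28 = 9. Stack: [9]
STORE_FAST p → p=9. Stack: []
LOAD_FAST p → push 9. Stack: [9]
RETURN_VALUE → return 9.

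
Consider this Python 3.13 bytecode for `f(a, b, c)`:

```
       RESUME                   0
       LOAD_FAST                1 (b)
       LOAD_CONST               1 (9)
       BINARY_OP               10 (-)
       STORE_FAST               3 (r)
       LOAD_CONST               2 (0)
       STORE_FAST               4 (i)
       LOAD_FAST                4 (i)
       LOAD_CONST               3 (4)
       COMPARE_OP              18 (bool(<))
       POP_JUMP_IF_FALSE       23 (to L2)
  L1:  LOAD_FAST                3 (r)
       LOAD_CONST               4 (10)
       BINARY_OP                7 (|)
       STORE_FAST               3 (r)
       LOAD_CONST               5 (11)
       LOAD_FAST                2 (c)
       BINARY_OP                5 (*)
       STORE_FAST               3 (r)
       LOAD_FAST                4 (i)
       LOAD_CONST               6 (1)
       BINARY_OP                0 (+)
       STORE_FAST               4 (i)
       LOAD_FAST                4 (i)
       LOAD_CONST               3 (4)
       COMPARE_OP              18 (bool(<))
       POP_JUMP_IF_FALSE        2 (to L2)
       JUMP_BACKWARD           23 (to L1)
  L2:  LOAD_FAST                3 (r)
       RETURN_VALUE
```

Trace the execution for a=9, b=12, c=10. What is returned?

LOAD_FAST b → push 12
LOAD_CONST → push 9
BINARY_OP - → 12 - 9 = 3
STORE_FAST r → r=3
LOAD_CONST → push 0
STORE_FAST i → i=0
LOAD_FAST i → push 0
LOAD_CONST → push 4
COMPARE_OP bool(<) → 0 vs 4 = True
POP_JUMP_IF_FALSE → pop True; no jump
LOAD_FAST r → push 3
LOAD_CONST → push 10
BINARY_OP | → 3 | 10 = 11
STORE_FAST r → r=11
LOAD_CONST → push 11
LOAD_FAST c → push 10
BINARY_OP * → 11 * 10 = 110
STORE_FAST r → r=110
LOAD_FAST i → push 0
LOAD_CONST → push 1
BINARY_OP + → 0 + 1 = 1
STORE_FAST i → i=1
LOAD_FAST i → push 1
LOAD_CONST → push 4
COMPARE_OP bool(<) → 1 vs 4 = True
POP_JUMP_IF_FALSE → pop True; no jump
LOAD_FAST r → push 110
LOAD_CONST → push 10
BINARY_OP | → 110 | 10 = 110
STORE_FAST r → r=110
LOAD_CONST → push 11
LOAD_FAST c → push 10
BINARY_OP * → 11 * 10 = 110
STORE_FAST r → r=110
LOAD_FAST i → push 1
LOAD_CONST → push 1
BINARY_OP + → 1 + 1 = 2
STORE_FAST i → i=2
LOAD_FAST i → push 2
LOAD_CONST → push 4
COMPARE_OP bool(<) → 2 vs 4 = True
POP_JUMP_IF_FALSE → pop True; no jump
LOAD_FAST r → push 110
LOAD_CONST → push 10
BINARY_OP | → 110 | 10 = 110
STORE_FAST r → r=110
LOAD_CONST → push 11
LOAD_FAST c → push 10
BINARY_OP * → 11 * 10 = 110
STORE_FAST r → r=110
LOAD_FAST i → push 2
LOAD_CONST → push 1
BINARY_OP + → 2 + 1 = 3
STORE_FAST i → i=3
LOAD_FAST i → push 3
LOAD_CONST → push 4
COMPARE_OP bool(<) → 3 vs 4 = True
POP_JUMP_IF_FALSE → pop True; no jump
LOAD_FAST r → push 110
LOAD_CONST → push 10
BINARY_OP | → 110 | 10 = 110
STORE_FAST r → r=110
LOAD_CONST → push 11
LOAD_FAST c → push 10
BINARY_OP * → 11 * 10 = 110
STORE_FAST r → r=110
LOAD_FAST i → push 3
LOAD_CONST → push 1
BINARY_OP + → 3 + 1 = 4
STORE_FAST i → i=4
LOAD_FAST i → push 4
LOAD_CONST → push 4
COMPARE_OP bool(<) → 4 vs 4 = False
POP_JUMP_IF_FALSE → pop False; jump
LOAD_FAST r → push 110
RETURN_VALUE → return 110.

110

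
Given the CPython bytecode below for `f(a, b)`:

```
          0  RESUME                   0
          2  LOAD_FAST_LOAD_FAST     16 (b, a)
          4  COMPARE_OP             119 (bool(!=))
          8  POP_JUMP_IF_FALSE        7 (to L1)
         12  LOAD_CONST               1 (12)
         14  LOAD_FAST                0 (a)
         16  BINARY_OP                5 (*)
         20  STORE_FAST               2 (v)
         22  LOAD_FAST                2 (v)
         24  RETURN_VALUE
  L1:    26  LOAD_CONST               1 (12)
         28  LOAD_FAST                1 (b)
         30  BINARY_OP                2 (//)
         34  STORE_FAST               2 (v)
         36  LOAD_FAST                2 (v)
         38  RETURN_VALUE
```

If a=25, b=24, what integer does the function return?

300

LOAD_FAST_LOAD_FAST b,a → push 24,25. Stack: [24, 25]
COMPARE_OP bool(!=) → 24 vs 25 = True. Stack: [True]
POP_JUMP_IF_FALSE → pop True; no jump. Stack: []
LOAD_CONST → push 12. Stack: [12]
LOAD_FAST a → push 25. Stack: [12, 25]
BINARY_OP * → 12 * 25 = 300. Stack: [300]
STORE_FAST v → v=300. Stack: []
LOAD_FAST v → push 300. Stack: [300]
RETURN_VALUE → return 300.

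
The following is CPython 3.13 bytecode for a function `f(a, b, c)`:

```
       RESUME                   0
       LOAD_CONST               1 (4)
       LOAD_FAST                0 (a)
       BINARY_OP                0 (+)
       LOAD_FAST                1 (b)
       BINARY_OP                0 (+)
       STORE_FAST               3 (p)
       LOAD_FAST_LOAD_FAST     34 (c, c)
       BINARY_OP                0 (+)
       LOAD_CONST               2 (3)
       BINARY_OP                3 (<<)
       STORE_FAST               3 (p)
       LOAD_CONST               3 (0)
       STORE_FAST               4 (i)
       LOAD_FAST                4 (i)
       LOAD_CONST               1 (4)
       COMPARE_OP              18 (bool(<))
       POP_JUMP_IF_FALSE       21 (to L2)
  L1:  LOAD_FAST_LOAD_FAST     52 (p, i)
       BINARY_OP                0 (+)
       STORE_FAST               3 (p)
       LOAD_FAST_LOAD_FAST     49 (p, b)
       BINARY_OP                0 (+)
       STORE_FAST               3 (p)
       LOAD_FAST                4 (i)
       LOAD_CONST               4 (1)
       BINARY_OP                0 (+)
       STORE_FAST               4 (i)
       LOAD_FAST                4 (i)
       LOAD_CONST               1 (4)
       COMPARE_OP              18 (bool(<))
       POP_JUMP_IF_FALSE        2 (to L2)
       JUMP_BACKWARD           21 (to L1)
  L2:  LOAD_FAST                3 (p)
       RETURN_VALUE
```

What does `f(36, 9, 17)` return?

LOAD_CONST → push 4
LOAD_FAST a → push 36
BINARY_OP + → 4 + 36 = 40
LOAD_FAST b → push 9
BINARY_OP + → 40 + 9 = 49
STORE_FAST p → p=49
LOAD_FAST_LOAD_FAST c,c → push 17,17
BINARY_OP + → 17 + 17 = 34
LOAD_CONST → push 3
BINARY_OP << → 34 << 3 = 272
STORE_FAST p → p=272
LOAD_CONST → push 0
STORE_FAST i → i=0
LOAD_FAST i → push 0
LOAD_CONST → push 4
COMPARE_OP bool(<) → 0 vs 4 = True
POP_JUMP_IF_FALSE → pop True; no jump
LOAD_FAST_LOAD_FAST p,i → push 272,0
BINARY_OP + → 272 + 0 = 272
STORE_FAST p → p=272
LOAD_FAST_LOAD_FAST p,b → push 272,9
BINARY_OP + → 272 + 9 = 281
STORE_FAST p → p=281
LOAD_FAST i → push 0
LOAD_CONST → push 1
BINARY_OP + → 0 + 1 = 1
STORE_FAST i → i=1
LOAD_FAST i → push 1
LOAD_CONST → push 4
COMPARE_OP bool(<) → 1 vs 4 = True
POP_JUMP_IF_FALSE → pop True; no jump
LOAD_FAST_LOAD_FAST p,i → push 281,1
BINARY_OP + → 281 + 1 = 282
STORE_FAST p → p=282
LOAD_FAST_LOAD_FAST p,b → push 282,9
BINARY_OP + → 282 + 9 = 291
STORE_FAST p → p=291
LOAD_FAST i → push 1
LOAD_CONST → push 1
BINARY_OP + → 1 + 1 = 2
STORE_FAST i → i=2
LOAD_FAST i → push 2
LOAD_CONST → push 4
COMPARE_OP bool(<) → 2 vs 4 = True
POP_JUMP_IF_FALSE → pop True; no jump
LOAD_FAST_LOAD_FAST p,i → push 291,2
BINARY_OP + → 291 + 2 = 293
STORE_FAST p → p=293
LOAD_FAST_LOAD_FAST p,b → push 293,9
BINARY_OP + → 293 + 9 = 302
STORE_FAST p → p=302
LOAD_FAST i → push 2
LOAD_CONST → push 1
BINARY_OP + → 2 + 1 = 3
STORE_FAST i → i=3
LOAD_FAST i → push 3
LOAD_CONST → push 4
COMPARE_OP bool(<) → 3 vs 4 = True
POP_JUMP_IF_FALSE → pop True; no jump
LOAD_FAST_LOAD_FAST p,i → push 302,3
BINARY_OP + → 302 + 3 = 305
STORE_FAST p → p=305
LOAD_FAST_LOAD_FAST p,b → push 305,9
BINARY_OP + → 305 + 9 = 314
STORE_FAST p → p=314
LOAD_FAST i → push 3
LOAD_CONST → push 1
BINARY_OP + → 3 + 1 = 4
STORE_FAST i → i=4
LOAD_FAST i → push 4
LOAD_CONST → push 4
COMPARE_OP bool(<) → 4 vs 4 = False
POP_JUMP_IF_FALSE → pop False; jump
LOAD_FAST p → push 314
RETURN_VALUE → return 314.

314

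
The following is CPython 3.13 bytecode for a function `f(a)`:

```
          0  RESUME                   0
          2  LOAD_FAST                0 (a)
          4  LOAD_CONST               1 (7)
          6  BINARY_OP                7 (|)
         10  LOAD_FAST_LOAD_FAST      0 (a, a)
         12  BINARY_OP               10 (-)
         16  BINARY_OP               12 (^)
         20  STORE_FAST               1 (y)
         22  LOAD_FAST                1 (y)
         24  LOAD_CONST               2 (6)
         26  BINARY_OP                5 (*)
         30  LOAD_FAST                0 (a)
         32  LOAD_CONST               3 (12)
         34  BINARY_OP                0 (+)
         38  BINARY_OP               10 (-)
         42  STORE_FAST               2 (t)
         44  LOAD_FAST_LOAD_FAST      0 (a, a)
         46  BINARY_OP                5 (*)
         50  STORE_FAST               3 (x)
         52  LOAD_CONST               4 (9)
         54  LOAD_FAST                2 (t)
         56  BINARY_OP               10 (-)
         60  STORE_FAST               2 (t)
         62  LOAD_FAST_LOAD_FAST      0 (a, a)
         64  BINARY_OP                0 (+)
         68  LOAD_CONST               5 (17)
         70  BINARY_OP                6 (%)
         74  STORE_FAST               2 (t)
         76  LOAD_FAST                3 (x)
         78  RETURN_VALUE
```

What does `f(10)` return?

LOAD_FAST a → push 10. Stack: [10]
LOAD_CONST → push 7. Stack: [10, 7]
BINARY_OP | → 10 | 7 = 15. Stack: [15]
LOAD_FAST_LOAD_FAST a,a → push 10,10. Stack: [15, 10, 10]
BINARY_OP - → 10 - 10 = 0. Stack: [15, 0]
BINARY_OP ^ → 15 ^ 0 = 15. Stack: [15]
STORE_FAST y → y=15. Stack: []
LOAD_FAST y → push 15. Stack: [15]
LOAD_CONST → push 6. Stack: [15, 6]
BINARY_OP * → 15 * 6 = 90. Stack: [90]
LOAD_FAST a → push 10. Stack: [90, 10]
LOAD_CONST → push 12. Stack: [90, 10, 12]
BINARY_OP + → 10 + 12 = 22. Stack: [90, 22]
BINARY_OP - → 90 - 22 = 68. Stack: [68]
STORE_FAST t → t=68. Stack: []
LOAD_FAST_LOAD_FAST a,a → push 10,10. Stack: [10, 10]
BINARY_OP * → 10 * 10 = 100. Stack: [100]
STORE_FAST x → x=100. Stack: []
LOAD_CONST → push 9. Stack: [9]
LOAD_FAST t → push 68. Stack: [9, 68]
BINARY_OP - → 9 - 68 = -59. Stack: [-59]
STORE_FAST t → t=-59. Stack: []
LOAD_FAST_LOAD_FAST a,a → push 10,10. Stack: [10, 10]
BINARY_OP + → 10 + 10 = 20. Stack: [20]
LOAD_CONST → push 17. Stack: [20, 17]
BINARY_OP % → 20 % 17 = 3. Stack: [3]
STORE_FAST t → t=3. Stack: []
LOAD_FAST x → push 100. Stack: [100]
RETURN_VALUE → return 100.

100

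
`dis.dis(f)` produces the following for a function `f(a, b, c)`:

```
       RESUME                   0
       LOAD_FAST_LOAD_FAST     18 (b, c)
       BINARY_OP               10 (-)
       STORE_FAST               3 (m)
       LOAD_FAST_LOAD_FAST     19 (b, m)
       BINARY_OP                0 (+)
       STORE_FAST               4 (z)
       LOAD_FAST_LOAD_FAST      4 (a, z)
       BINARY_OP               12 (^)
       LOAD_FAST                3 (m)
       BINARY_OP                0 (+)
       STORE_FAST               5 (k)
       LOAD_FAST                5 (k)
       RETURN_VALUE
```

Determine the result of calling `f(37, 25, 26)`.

LOAD_FAST_LOAD_FAST b,c → push 25,26. Stack: [25, 26]
BINARY_OP - → 25 - 26 = -1. Stack: [-1]
STORE_FAST m → m=-1. Stack: []
LOAD_FAST_LOAD_FAST b,m → push 25,-1. Stack: [25, -1]
BINARY_OP + → 25 + -1 = 24. Stack: [24]
STORE_FAST z → z=24. Stack: []
LOAD_FAST_LOAD_FAST a,z → push 37,24. Stack: [37, 24]
BINARY_OP ^ → 37 ^ 24 = 61. Stack: [61]
LOAD_FAST m → push -1. Stack: [61, -1]
BINARY_OP + → 61 + -1 = 60. Stack: [60]
STORE_FAST k → k=60. Stack: []
LOAD_FAST k → push 60. Stack: [60]
RETURN_VALUE → return 60.

60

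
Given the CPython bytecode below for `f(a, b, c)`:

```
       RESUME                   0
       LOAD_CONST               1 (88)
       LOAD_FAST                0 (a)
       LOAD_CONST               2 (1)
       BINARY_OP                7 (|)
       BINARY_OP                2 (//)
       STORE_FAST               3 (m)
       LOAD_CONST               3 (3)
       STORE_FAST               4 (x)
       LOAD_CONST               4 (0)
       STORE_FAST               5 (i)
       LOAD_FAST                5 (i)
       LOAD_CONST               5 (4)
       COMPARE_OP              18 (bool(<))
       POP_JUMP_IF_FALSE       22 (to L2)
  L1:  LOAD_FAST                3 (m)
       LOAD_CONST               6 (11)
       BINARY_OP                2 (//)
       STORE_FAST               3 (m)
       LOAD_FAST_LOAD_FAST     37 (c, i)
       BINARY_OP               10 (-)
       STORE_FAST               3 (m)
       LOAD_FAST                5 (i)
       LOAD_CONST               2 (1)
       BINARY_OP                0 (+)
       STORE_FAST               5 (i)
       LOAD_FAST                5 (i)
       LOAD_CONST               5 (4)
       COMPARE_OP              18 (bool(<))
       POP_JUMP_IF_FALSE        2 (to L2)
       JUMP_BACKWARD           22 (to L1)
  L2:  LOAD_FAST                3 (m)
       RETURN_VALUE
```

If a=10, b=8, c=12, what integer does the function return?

9

LOAD_CONST → push 88
LOAD_FAST a → push 10
LOAD_CONST → push 1
BINARY_OP | → 10 | 1 = 11
BINARY_OP // → 88 // 11 = 8
STORE_FAST m → m=8
LOAD_CONST → push 3
STORE_FAST x → x=3
LOAD_CONST → push 0
STORE_FAST i → i=0
LOAD_FAST i → push 0
LOAD_CONST → push 4
COMPARE_OP bool(<) → 0 vs 4 = True
POP_JUMP_IF_FALSE → pop True; no jump
LOAD_FAST m → push 8
LOAD_CONST → push 11
BINARY_OP // → 8 // 11 = 0
STORE_FAST m → m=0
LOAD_FAST_LOAD_FAST c,i → push 12,0
BINARY_OP - → 12 - 0 = 12
STORE_FAST m → m=12
LOAD_FAST i → push 0
LOAD_CONST → push 1
BINARY_OP + → 0 + 1 = 1
STORE_FAST i → i=1
LOAD_FAST i → push 1
LOAD_CONST → push 4
COMPARE_OP bool(<) → 1 vs 4 = True
POP_JUMP_IF_FALSE → pop True; no jump
LOAD_FAST m → push 12
LOAD_CONST → push 11
BINARY_OP // → 12 // 11 = 1
STORE_FAST m → m=1
LOAD_FAST_LOAD_FAST c,i → push 12,1
BINARY_OP - → 12 - 1 = 11
STORE_FAST m → m=11
LOAD_FAST i → push 1
LOAD_CONST → push 1
BINARY_OP + → 1 + 1 = 2
STORE_FAST i → i=2
LOAD_FAST i → push 2
LOAD_CONST → push 4
COMPARE_OP bool(<) → 2 vs 4 = True
POP_JUMP_IF_FALSE → pop True; no jump
LOAD_FAST m → push 11
LOAD_CONST → push 11
BINARY_OP // → 11 // 11 = 1
STORE_FAST m → m=1
LOAD_FAST_LOAD_FAST c,i → push 12,2
BINARY_OP - → 12 - 2 = 10
STORE_FAST m → m=10
LOAD_FAST i → push 2
LOAD_CONST → push 1
BINARY_OP + → 2 + 1 = 3
STORE_FAST i → i=3
LOAD_FAST i → push 3
LOAD_CONST → push 4
COMPARE_OP bool(<) → 3 vs 4 = True
POP_JUMP_IF_FALSE → pop True; no jump
LOAD_FAST m → push 10
LOAD_CONST → push 11
BINARY_OP // → 10 // 11 = 0
STORE_FAST m → m=0
LOAD_FAST_LOAD_FAST c,i → push 12,3
BINARY_OP - → 12 - 3 = 9
STORE_FAST m → m=9
LOAD_FAST i → push 3
LOAD_CONST → push 1
BINARY_OP + → 3 + 1 = 4
STORE_FAST i → i=4
LOAD_FAST i → push 4
LOAD_CONST → push 4
COMPARE_OP bool(<) → 4 vs 4 = False
POP_JUMP_IF_FALSE → pop False; jump
LOAD_FAST m → push 9
RETURN_VALUE → return 9.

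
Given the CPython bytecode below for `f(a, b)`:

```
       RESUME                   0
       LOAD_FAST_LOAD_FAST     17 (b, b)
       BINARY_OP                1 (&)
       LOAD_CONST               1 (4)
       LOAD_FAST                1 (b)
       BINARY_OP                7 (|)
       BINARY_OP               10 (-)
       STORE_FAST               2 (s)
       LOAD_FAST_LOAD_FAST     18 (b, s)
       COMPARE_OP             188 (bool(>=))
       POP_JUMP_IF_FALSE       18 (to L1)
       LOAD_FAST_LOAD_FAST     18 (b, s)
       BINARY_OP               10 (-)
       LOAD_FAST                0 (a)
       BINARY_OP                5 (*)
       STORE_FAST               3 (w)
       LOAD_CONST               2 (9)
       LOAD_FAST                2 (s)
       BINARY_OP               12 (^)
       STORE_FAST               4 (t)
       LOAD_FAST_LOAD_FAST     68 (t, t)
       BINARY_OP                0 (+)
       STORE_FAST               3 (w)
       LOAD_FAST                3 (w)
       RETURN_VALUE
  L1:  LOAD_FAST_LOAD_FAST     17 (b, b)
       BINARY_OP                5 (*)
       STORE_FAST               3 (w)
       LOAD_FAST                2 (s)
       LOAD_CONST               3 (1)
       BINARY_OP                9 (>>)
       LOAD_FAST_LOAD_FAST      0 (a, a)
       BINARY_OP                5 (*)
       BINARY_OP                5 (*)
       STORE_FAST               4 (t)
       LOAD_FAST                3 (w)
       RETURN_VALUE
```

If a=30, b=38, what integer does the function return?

18

LOAD_FAST_LOAD_FAST b,b → push 38,38. Stack: [38, 38]
BINARY_OP & → 38 & 38 = 38. Stack: [38]
LOAD_CONST → push 4. Stack: [38, 4]
LOAD_FAST b → push 38. Stack: [38, 4, 38]
BINARY_OP | → 4 | 38 = 38. Stack: [38, 38]
BINARY_OP - → 38 - 38 = 0. Stack: [0]
STORE_FAST s → s=0. Stack: []
LOAD_FAST_LOAD_FAST b,s → push 38,0. Stack: [38, 0]
COMPARE_OP bool(>=) → 38 vs 0 = True. Stack: [True]
POP_JUMP_IF_FALSE → pop True; no jump. Stack: []
LOAD_FAST_LOAD_FAST b,s → push 38,0. Stack: [38, 0]
BINARY_OP - → 38 - 0 = 38. Stack: [38]
LOAD_FAST a → push 30. Stack: [38, 30]
BINARY_OP * → 38 * 30 = 1140. Stack: [1140]
STORE_FAST w → w=1140. Stack: []
LOAD_CONST → push 9. Stack: [9]
LOAD_FAST s → push 0. Stack: [9, 0]
BINARY_OP ^ → 9 ^ 0 = 9. Stack: [9]
STORE_FAST t → t=9. Stack: []
LOAD_FAST_LOAD_FAST t,t → push 9,9. Stack: [9, 9]
BINARY_OP + → 9 + 9 = 18. Stack: [18]
STORE_FAST w → w=18. Stack: []
LOAD_FAST w → push 18. Stack: [18]
RETURN_VALUE → return 18.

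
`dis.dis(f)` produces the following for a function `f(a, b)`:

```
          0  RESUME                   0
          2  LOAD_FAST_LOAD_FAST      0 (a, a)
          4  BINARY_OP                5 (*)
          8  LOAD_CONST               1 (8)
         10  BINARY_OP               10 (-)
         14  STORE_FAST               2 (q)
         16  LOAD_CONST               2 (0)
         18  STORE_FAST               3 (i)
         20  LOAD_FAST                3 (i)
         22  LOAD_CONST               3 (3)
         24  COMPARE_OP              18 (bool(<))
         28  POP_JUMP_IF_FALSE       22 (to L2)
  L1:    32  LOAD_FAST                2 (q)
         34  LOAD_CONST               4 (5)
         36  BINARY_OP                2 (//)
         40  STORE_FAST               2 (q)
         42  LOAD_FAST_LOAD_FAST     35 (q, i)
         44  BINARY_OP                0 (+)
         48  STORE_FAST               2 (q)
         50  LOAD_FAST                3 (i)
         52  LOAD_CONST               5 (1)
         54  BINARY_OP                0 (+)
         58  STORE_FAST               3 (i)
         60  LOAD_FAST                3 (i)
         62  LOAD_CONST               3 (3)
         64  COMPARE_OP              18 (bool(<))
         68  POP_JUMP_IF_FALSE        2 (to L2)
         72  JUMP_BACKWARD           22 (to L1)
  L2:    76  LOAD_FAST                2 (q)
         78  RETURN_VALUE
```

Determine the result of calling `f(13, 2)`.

3

LOAD_FAST_LOAD_FAST a,a → push 13,13. Stack: [13, 13]
BINARY_OP * → 13 * 13 = 169. Stack: [169]
LOAD_CONST → push 8. Stack: [169, 8]
BINARY_OP - → 169 - 8 = 161. Stack: [161]
STORE_FAST q → q=161. Stack: []
LOAD_CONST → push 0. Stack: [0]
STORE_FAST i → i=0. Stack: []
LOAD_FAST i → push 0. Stack: [0]
LOAD_CONST → push 3. Stack: [0, 3]
COMPARE_OP bool(<) → 0 vs 3 = True. Stack: [True]
POP_JUMP_IF_FALSE → pop True; no jump. Stack: []
LOAD_FAST q → push 161. Stack: [161]
LOAD_CONST → push 5. Stack: [161, 5]
BINARY_OP // → 161 // 5 = 32. Stack: [32]
STORE_FAST q → q=32. Stack: []
LOAD_FAST_LOAD_FAST q,i → push 32,0. Stack: [32, 0]
BINARY_OP + → 32 + 0 = 32. Stack: [32]
STORE_FAST q → q=32. Stack: []
LOAD_FAST i → push 0. Stack: [0]
LOAD_CONST → push 1. Stack: [0, 1]
BINARY_OP + → 0 + 1 = 1. Stack: [1]
STORE_FAST i → i=1. Stack: []
LOAD_FAST i → push 1. Stack: [1]
LOAD_CONST → push 3. Stack: [1, 3]
COMPARE_OP bool(<) → 1 vs 3 = True. Stack: [True]
POP_JUMP_IF_FALSE → pop True; no jump. Stack: []
LOAD_FAST q → push 32. Stack: [32]
LOAD_CONST → push 5. Stack: [32, 5]
BINARY_OP // → 32 // 5 = 6. Stack: [6]
STORE_FAST q → q=6. Stack: []
LOAD_FAST_LOAD_FAST q,i → push 6,1. Stack: [6, 1]
BINARY_OP + → 6 + 1 = 7. Stack: [7]
STORE_FAST q → q=7. Stack: []
LOAD_FAST i → push 1. Stack: [1]
LOAD_CONST → push 1. Stack: [1, 1]
BINARY_OP + → 1 + 1 = 2. Stack: [2]
STORE_FAST i → i=2. Stack: []
LOAD_FAST i → push 2. Stack: [2]
LOAD_CONST → push 3. Stack: [2, 3]
COMPARE_OP bool(<) → 2 vs 3 = True. Stack: [True]
POP_JUMP_IF_FALSE → pop True; no jump. Stack: []
LOAD_FAST q → push 7. Stack: [7]
LOAD_CONST → push 5. Stack: [7, 5]
BINARY_OP // → 7 // 5 = 1. Stack: [1]
STORE_FAST q → q=1. Stack: []
LOAD_FAST_LOAD_FAST q,i → push 1,2. Stack: [1, 2]
BINARY_OP + → 1 + 2 = 3. Stack: [3]
STORE_FAST q → q=3. Stack: []
LOAD_FAST i → push 2. Stack: [2]
LOAD_CONST → push 1. Stack: [2, 1]
BINARY_OP + → 2 + 1 = 3. Stack: [3]
STORE_FAST i → i=3. Stack: []
LOAD_FAST i → push 3. Stack: [3]
LOAD_CONST → push 3. Stack: [3, 3]
COMPARE_OP bool(<) → 3 vs 3 = False. Stack: [False]
POP_JUMP_IF_FALSE → pop False; jump. Stack: []
LOAD_FAST q → push 3. Stack: [3]
RETURN_VALUE → return 3.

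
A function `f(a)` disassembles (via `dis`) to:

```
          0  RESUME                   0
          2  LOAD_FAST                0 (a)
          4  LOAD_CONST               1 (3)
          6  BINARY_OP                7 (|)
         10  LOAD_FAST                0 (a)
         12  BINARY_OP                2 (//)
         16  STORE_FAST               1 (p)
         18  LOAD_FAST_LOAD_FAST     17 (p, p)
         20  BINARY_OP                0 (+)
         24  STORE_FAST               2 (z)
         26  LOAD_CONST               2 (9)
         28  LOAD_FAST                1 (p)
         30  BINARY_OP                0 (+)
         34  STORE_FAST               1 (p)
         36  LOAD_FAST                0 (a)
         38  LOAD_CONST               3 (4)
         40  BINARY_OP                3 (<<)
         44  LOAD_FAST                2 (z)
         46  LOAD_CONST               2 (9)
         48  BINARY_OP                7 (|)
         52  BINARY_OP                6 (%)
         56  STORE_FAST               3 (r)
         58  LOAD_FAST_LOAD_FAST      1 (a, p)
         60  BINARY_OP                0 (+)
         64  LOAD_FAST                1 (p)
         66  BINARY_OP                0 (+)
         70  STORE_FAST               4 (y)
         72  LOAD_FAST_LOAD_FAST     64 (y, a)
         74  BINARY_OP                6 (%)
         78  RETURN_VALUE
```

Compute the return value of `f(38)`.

20

LOAD_FAST a → push 38. Stack: [38]
LOAD_CONST → push 3. Stack: [38, 3]
BINARY_OP | → 38 | 3 = 39. Stack: [39]
LOAD_FAST a → push 38. Stack: [39, 38]
BINARY_OP // → 39 // 38 = 1. Stack: [1]
STORE_FAST p → p=1. Stack: []
LOAD_FAST_LOAD_FAST p,p → push 1,1. Stack: [1, 1]
BINARY_OP + → 1 + 1 = 2. Stack: [2]
STORE_FAST z → z=2. Stack: []
LOAD_CONST → push 9. Stack: [9]
LOAD_FAST p → push 1. Stack: [9, 1]
BINARY_OP + → 9 + 1 = 10. Stack: [10]
STORE_FAST p → p=10. Stack: []
LOAD_FAST a → push 38. Stack: [38]
LOAD_CONST → push 4. Stack: [38, 4]
BINARY_OP << → 38 << 4 = 608. Stack: [608]
LOAD_FAST z → push 2. Stack: [608, 2]
LOAD_CONST → push 9. Stack: [608, 2, 9]
BINARY_OP | → 2 | 9 = 11. Stack: [608, 11]
BINARY_OP % → 608 % 11 = 3. Stack: [3]
STORE_FAST r → r=3. Stack: []
LOAD_FAST_LOAD_FAST a,p → push 38,10. Stack: [38, 10]
BINARY_OP + → 38 + 10 = 48. Stack: [48]
LOAD_FAST p → push 10. Stack: [48, 10]
BINARY_OP + → 48 + 10 = 58. Stack: [58]
STORE_FAST y → y=58. Stack: []
LOAD_FAST_LOAD_FAST y,a → push 58,38. Stack: [58, 38]
BINARY_OP % → 58 % 38 = 20. Stack: [20]
RETURN_VALUE → return 20.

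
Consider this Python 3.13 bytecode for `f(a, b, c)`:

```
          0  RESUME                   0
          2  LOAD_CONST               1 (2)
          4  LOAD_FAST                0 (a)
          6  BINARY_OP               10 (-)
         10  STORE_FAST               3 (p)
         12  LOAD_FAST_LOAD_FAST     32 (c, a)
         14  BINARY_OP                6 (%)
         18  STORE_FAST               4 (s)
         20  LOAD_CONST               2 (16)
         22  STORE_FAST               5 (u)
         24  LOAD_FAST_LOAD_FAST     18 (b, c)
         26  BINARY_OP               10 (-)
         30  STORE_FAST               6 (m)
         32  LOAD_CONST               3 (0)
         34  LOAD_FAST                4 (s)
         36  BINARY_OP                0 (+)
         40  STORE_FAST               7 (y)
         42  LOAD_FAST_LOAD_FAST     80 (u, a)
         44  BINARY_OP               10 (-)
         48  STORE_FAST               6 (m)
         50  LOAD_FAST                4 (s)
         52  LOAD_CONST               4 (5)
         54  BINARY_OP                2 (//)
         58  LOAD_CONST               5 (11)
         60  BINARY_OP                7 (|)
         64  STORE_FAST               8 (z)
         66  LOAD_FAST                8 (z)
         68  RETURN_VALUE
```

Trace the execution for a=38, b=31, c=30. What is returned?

15

LOAD_CONST → push 2. Stack: [2]
LOAD_FAST a → push 38. Stack: [2, 38]
BINARY_OP - → 2 - 38 = -36. Stack: [-36]
STORE_FAST p → p=-36. Stack: []
LOAD_FAST_LOAD_FAST c,a → push 30,38. Stack: [30, 38]
BINARY_OP % → 30 % 38 = 30. Stack: [30]
STORE_FAST s → s=30. Stack: []
LOAD_CONST → push 16. Stack: [16]
STORE_FAST u → u=16. Stack: []
LOAD_FAST_LOAD_FAST b,c → push 31,30. Stack: [31, 30]
BINARY_OP - → 31 - 30 = 1. Stack: [1]
STORE_FAST m → m=1. Stack: []
LOAD_CONST → push 0. Stack: [0]
LOAD_FAST s → push 30. Stack: [0, 30]
BINARY_OP + → 0 + 30 = 30. Stack: [30]
STORE_FAST y → y=30. Stack: []
LOAD_FAST_LOAD_FAST u,a → push 16,38. Stack: [16, 38]
BINARY_OP - → 16 - 38 = -22. Stack: [-22]
STORE_FAST m → m=-22. Stack: []
LOAD_FAST s → push 30. Stack: [30]
LOAD_CONST → push 5. Stack: [30, 5]
BINARY_OP // → 30 // 5 = 6. Stack: [6]
LOAD_CONST → push 11. Stack: [6, 11]
BINARY_OP | → 6 | 11 = 15. Stack: [15]
STORE_FAST z → z=15. Stack: []
LOAD_FAST z → push 15. Stack: [15]
RETURN_VALUE → return 15.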